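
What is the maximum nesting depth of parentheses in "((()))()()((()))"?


Input: "((()))()()((()))"
Tracking depth:
  Position 0 '(': depth becomes 1
  Position 1 '(': depth becomes 2
  Position 2 '(': depth becomes 3
  Position 3 ')': depth becomes 2
  Position 4 ')': depth becomes 1
  Position 5 ')': depth becomes 0
  Position 6 '(': depth becomes 1
  Position 7 ')': depth becomes 0
  Position 8 '(': depth becomes 1
  Position 9 ')': depth becomes 0
  Position 10 '(': depth becomes 1
  Position 11 '(': depth becomes 2
  Position 12 '(': depth becomes 3
  Position 13 ')': depth becomes 2
  Position 14 ')': depth becomes 1
  Position 15 ')': depth becomes 0
Maximum depth reached: 3

3


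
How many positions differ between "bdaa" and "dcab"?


Comparing "bdaa" and "dcab" position by position:
  Position 0: 'b' vs 'd' => DIFFER
  Position 1: 'd' vs 'c' => DIFFER
  Position 2: 'a' vs 'a' => same
  Position 3: 'a' vs 'b' => DIFFER
Positions that differ: 3

3


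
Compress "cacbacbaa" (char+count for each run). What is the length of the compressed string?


Input: cacbacbaa
Runs:
  'c' x 1 => "c1"
  'a' x 1 => "a1"
  'c' x 1 => "c1"
  'b' x 1 => "b1"
  'a' x 1 => "a1"
  'c' x 1 => "c1"
  'b' x 1 => "b1"
  'a' x 2 => "a2"
Compressed: "c1a1c1b1a1c1b1a2"
Compressed length: 16

16


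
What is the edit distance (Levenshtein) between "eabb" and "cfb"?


Computing edit distance: "eabb" -> "cfb"
DP table:
           c    f    b
      0    1    2    3
  e   1    1    2    3
  a   2    2    2    3
  b   3    3    3    2
  b   4    4    4    3
Edit distance = dp[4][3] = 3

3


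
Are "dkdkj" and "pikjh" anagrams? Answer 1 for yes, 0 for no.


Strings: "dkdkj", "pikjh"
Sorted first:  ddjkk
Sorted second: hijkp
Differ at position 0: 'd' vs 'h' => not anagrams

0


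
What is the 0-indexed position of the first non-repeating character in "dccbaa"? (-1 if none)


Input: dccbaa
Character frequencies:
  'a': 2
  'b': 1
  'c': 2
  'd': 1
Scanning left to right for freq == 1:
  Position 0 ('d'): unique! => answer = 0

0


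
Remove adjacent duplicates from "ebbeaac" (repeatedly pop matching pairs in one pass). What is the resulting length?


Input: ebbeaac
Stack-based adjacent duplicate removal:
  Read 'e': push. Stack: e
  Read 'b': push. Stack: eb
  Read 'b': matches stack top 'b' => pop. Stack: e
  Read 'e': matches stack top 'e' => pop. Stack: (empty)
  Read 'a': push. Stack: a
  Read 'a': matches stack top 'a' => pop. Stack: (empty)
  Read 'c': push. Stack: c
Final stack: "c" (length 1)

1


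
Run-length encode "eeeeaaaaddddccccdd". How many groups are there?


Input: eeeeaaaaddddccccdd
Scanning for consecutive runs:
  Group 1: 'e' x 4 (positions 0-3)
  Group 2: 'a' x 4 (positions 4-7)
  Group 3: 'd' x 4 (positions 8-11)
  Group 4: 'c' x 4 (positions 12-15)
  Group 5: 'd' x 2 (positions 16-17)
Total groups: 5

5


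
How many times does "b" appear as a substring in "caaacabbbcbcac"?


Searching for "b" in "caaacabbbcbcac"
Scanning each position:
  Position 0: "c" => no
  Position 1: "a" => no
  Position 2: "a" => no
  Position 3: "a" => no
  Position 4: "c" => no
  Position 5: "a" => no
  Position 6: "b" => MATCH
  Position 7: "b" => MATCH
  Position 8: "b" => MATCH
  Position 9: "c" => no
  Position 10: "b" => MATCH
  Position 11: "c" => no
  Position 12: "a" => no
  Position 13: "c" => no
Total occurrences: 4

4


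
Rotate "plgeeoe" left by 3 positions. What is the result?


Input: "plgeeoe", rotate left by 3
First 3 characters: "plg"
Remaining characters: "eeoe"
Concatenate remaining + first: "eeoe" + "plg" = "eeoeplg"

eeoeplg


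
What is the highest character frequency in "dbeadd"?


Input: dbeadd
Character counts:
  'a': 1
  'b': 1
  'd': 3
  'e': 1
Maximum frequency: 3

3


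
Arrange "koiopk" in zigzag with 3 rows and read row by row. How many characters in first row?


Zigzag "koiopk" into 3 rows:
Placing characters:
  'k' => row 0
  'o' => row 1
  'i' => row 2
  'o' => row 1
  'p' => row 0
  'k' => row 1
Rows:
  Row 0: "kp"
  Row 1: "ook"
  Row 2: "i"
First row length: 2

2


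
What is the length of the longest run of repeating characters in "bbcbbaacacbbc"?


Input: "bbcbbaacacbbc"
Scanning for longest run:
  Position 1 ('b'): continues run of 'b', length=2
  Position 2 ('c'): new char, reset run to 1
  Position 3 ('b'): new char, reset run to 1
  Position 4 ('b'): continues run of 'b', length=2
  Position 5 ('a'): new char, reset run to 1
  Position 6 ('a'): continues run of 'a', length=2
  Position 7 ('c'): new char, reset run to 1
  Position 8 ('a'): new char, reset run to 1
  Position 9 ('c'): new char, reset run to 1
  Position 10 ('b'): new char, reset run to 1
  Position 11 ('b'): continues run of 'b', length=2
  Position 12 ('c'): new char, reset run to 1
Longest run: 'b' with length 2

2


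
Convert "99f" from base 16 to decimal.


Input: "99f" in base 16
Positional expansion:
  Digit '9' (value 9) x 16^2 = 2304
  Digit '9' (value 9) x 16^1 = 144
  Digit 'f' (value 15) x 16^0 = 15
Sum = 2463

2463


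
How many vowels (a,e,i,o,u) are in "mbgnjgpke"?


Input: mbgnjgpke
Checking each character:
  'm' at position 0: consonant
  'b' at position 1: consonant
  'g' at position 2: consonant
  'n' at position 3: consonant
  'j' at position 4: consonant
  'g' at position 5: consonant
  'p' at position 6: consonant
  'k' at position 7: consonant
  'e' at position 8: vowel (running total: 1)
Total vowels: 1

1


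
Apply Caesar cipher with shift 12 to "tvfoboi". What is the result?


Caesar cipher: shift "tvfoboi" by 12
  't' (pos 19) + 12 = pos 5 = 'f'
  'v' (pos 21) + 12 = pos 7 = 'h'
  'f' (pos 5) + 12 = pos 17 = 'r'
  'o' (pos 14) + 12 = pos 0 = 'a'
  'b' (pos 1) + 12 = pos 13 = 'n'
  'o' (pos 14) + 12 = pos 0 = 'a'
  'i' (pos 8) + 12 = pos 20 = 'u'
Result: fhranau

fhranau


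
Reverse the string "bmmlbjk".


Input: bmmlbjk
Reading characters right to left:
  Position 6: 'k'
  Position 5: 'j'
  Position 4: 'b'
  Position 3: 'l'
  Position 2: 'm'
  Position 1: 'm'
  Position 0: 'b'
Reversed: kjblmmb

kjblmmb


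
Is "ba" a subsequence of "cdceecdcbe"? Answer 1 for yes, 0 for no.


Check if "ba" is a subsequence of "cdceecdcbe"
Greedy scan:
  Position 0 ('c'): no match needed
  Position 1 ('d'): no match needed
  Position 2 ('c'): no match needed
  Position 3 ('e'): no match needed
  Position 4 ('e'): no match needed
  Position 5 ('c'): no match needed
  Position 6 ('d'): no match needed
  Position 7 ('c'): no match needed
  Position 8 ('b'): matches sub[0] = 'b'
  Position 9 ('e'): no match needed
Only matched 1/2 characters => not a subsequence

0


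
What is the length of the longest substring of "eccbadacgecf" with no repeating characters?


Input: "eccbadacgecf"
Sliding window (track last position of each char):
  Position 0 ('e'): window [0,0] length 1 -- new best
  Position 1 ('c'): window [0,1] length 2 -- new best
  Position 2 ('c'): repeat (last at 1), move window start to 2
  Position 2 ('c'): window [2,2] length 1
  Position 3 ('b'): window [2,3] length 2
  Position 4 ('a'): window [2,4] length 3 -- new best
  Position 5 ('d'): window [2,5] length 4 -- new best
  Position 6 ('a'): repeat (last at 4), move window start to 5
  Position 6 ('a'): window [5,6] length 2
  Position 7 ('c'): window [5,7] length 3
  Position 8 ('g'): window [5,8] length 4
  Position 9 ('e'): window [5,9] length 5 -- new best
  Position 10 ('c'): repeat (last at 7), move window start to 8
  Position 10 ('c'): window [8,10] length 3
  Position 11 ('f'): window [8,11] length 4
Longest substring with no repeats: "dacge" with length 5

5


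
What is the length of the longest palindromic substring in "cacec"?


Input: "cacec"
Checking substrings for palindromes:
  [0:3] "cac" (len 3) => palindrome
  [2:5] "cec" (len 3) => palindrome
Longest palindromic substring: "cac" with length 3

3


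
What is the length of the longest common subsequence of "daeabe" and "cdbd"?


LCS of "daeabe" and "cdbd"
DP table:
           c    d    b    d
      0    0    0    0    0
  d   0    0    1    1    1
  a   0    0    1    1    1
  e   0    0    1    1    1
  a   0    0    1    1    1
  b   0    0    1    2    2
  e   0    0    1    2    2
LCS length = dp[6][4] = 2

2


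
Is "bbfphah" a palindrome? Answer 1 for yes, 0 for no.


Input: bbfphah
Reversed: hahpfbb
  Compare pos 0 ('b') with pos 6 ('h'): MISMATCH
  Compare pos 1 ('b') with pos 5 ('a'): MISMATCH
  Compare pos 2 ('f') with pos 4 ('h'): MISMATCH
Result: not a palindrome

0


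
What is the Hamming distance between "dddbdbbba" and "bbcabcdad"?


Comparing "dddbdbbba" and "bbcabcdad" position by position:
  Position 0: 'd' vs 'b' => differ
  Position 1: 'd' vs 'b' => differ
  Position 2: 'd' vs 'c' => differ
  Position 3: 'b' vs 'a' => differ
  Position 4: 'd' vs 'b' => differ
  Position 5: 'b' vs 'c' => differ
  Position 6: 'b' vs 'd' => differ
  Position 7: 'b' vs 'a' => differ
  Position 8: 'a' vs 'd' => differ
Total differences (Hamming distance): 9

9


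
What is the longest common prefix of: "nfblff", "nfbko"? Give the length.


Words: nfblff, nfbko
  Position 0: all 'n' => match
  Position 1: all 'f' => match
  Position 2: all 'b' => match
  Position 3: ('l', 'k') => mismatch, stop
LCP = "nfb" (length 3)

3


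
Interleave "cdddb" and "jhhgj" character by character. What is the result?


Interleaving "cdddb" and "jhhgj":
  Position 0: 'c' from first, 'j' from second => "cj"
  Position 1: 'd' from first, 'h' from second => "dh"
  Position 2: 'd' from first, 'h' from second => "dh"
  Position 3: 'd' from first, 'g' from second => "dg"
  Position 4: 'b' from first, 'j' from second => "bj"
Result: cjdhdhdgbj

cjdhdhdgbj


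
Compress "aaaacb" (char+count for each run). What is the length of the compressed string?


Input: aaaacb
Runs:
  'a' x 4 => "a4"
  'c' x 1 => "c1"
  'b' x 1 => "b1"
Compressed: "a4c1b1"
Compressed length: 6

6


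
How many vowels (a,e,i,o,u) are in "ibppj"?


Input: ibppj
Checking each character:
  'i' at position 0: vowel (running total: 1)
  'b' at position 1: consonant
  'p' at position 2: consonant
  'p' at position 3: consonant
  'j' at position 4: consonant
Total vowels: 1

1


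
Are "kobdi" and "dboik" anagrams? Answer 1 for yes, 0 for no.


Strings: "kobdi", "dboik"
Sorted first:  bdiko
Sorted second: bdiko
Sorted forms match => anagrams

1


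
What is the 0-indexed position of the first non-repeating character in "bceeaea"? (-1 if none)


Input: bceeaea
Character frequencies:
  'a': 2
  'b': 1
  'c': 1
  'e': 3
Scanning left to right for freq == 1:
  Position 0 ('b'): unique! => answer = 0

0


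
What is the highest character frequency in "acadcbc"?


Input: acadcbc
Character counts:
  'a': 2
  'b': 1
  'c': 3
  'd': 1
Maximum frequency: 3

3


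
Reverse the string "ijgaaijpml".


Input: ijgaaijpml
Reading characters right to left:
  Position 9: 'l'
  Position 8: 'm'
  Position 7: 'p'
  Position 6: 'j'
  Position 5: 'i'
  Position 4: 'a'
  Position 3: 'a'
  Position 2: 'g'
  Position 1: 'j'
  Position 0: 'i'
Reversed: lmpjiaagji

lmpjiaagji


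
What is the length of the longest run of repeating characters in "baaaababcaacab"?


Input: "baaaababcaacab"
Scanning for longest run:
  Position 1 ('a'): new char, reset run to 1
  Position 2 ('a'): continues run of 'a', length=2
  Position 3 ('a'): continues run of 'a', length=3
  Position 4 ('a'): continues run of 'a', length=4
  Position 5 ('b'): new char, reset run to 1
  Position 6 ('a'): new char, reset run to 1
  Position 7 ('b'): new char, reset run to 1
  Position 8 ('c'): new char, reset run to 1
  Position 9 ('a'): new char, reset run to 1
  Position 10 ('a'): continues run of 'a', length=2
  Position 11 ('c'): new char, reset run to 1
  Position 12 ('a'): new char, reset run to 1
  Position 13 ('b'): new char, reset run to 1
Longest run: 'a' with length 4

4


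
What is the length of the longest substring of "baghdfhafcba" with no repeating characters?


Input: "baghdfhafcba"
Sliding window (track last position of each char):
  Position 0 ('b'): window [0,0] length 1 -- new best
  Position 1 ('a'): window [0,1] length 2 -- new best
  Position 2 ('g'): window [0,2] length 3 -- new best
  Position 3 ('h'): window [0,3] length 4 -- new best
  Position 4 ('d'): window [0,4] length 5 -- new best
  Position 5 ('f'): window [0,5] length 6 -- new best
  Position 6 ('h'): repeat (last at 3), move window start to 4
  Position 6 ('h'): window [4,6] length 3
  Position 7 ('a'): window [4,7] length 4
  Position 8 ('f'): repeat (last at 5), move window start to 6
  Position 8 ('f'): window [6,8] length 3
  Position 9 ('c'): window [6,9] length 4
  Position 10 ('b'): window [6,10] length 5
  Position 11 ('a'): repeat (last at 7), move window start to 8
  Position 11 ('a'): window [8,11] length 4
Longest substring with no repeats: "baghdf" with length 6

6


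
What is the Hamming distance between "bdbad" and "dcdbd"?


Comparing "bdbad" and "dcdbd" position by position:
  Position 0: 'b' vs 'd' => differ
  Position 1: 'd' vs 'c' => differ
  Position 2: 'b' vs 'd' => differ
  Position 3: 'a' vs 'b' => differ
  Position 4: 'd' vs 'd' => same
Total differences (Hamming distance): 4

4


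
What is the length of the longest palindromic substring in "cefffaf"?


Input: "cefffaf"
Checking substrings for palindromes:
  [2:5] "fff" (len 3) => palindrome
  [4:7] "faf" (len 3) => palindrome
  [2:4] "ff" (len 2) => palindrome
  [3:5] "ff" (len 2) => palindrome
Longest palindromic substring: "fff" with length 3

3


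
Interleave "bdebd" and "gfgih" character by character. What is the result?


Interleaving "bdebd" and "gfgih":
  Position 0: 'b' from first, 'g' from second => "bg"
  Position 1: 'd' from first, 'f' from second => "df"
  Position 2: 'e' from first, 'g' from second => "eg"
  Position 3: 'b' from first, 'i' from second => "bi"
  Position 4: 'd' from first, 'h' from second => "dh"
Result: bgdfegbidh

bgdfegbidh


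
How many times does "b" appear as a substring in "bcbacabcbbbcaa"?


Searching for "b" in "bcbacabcbbbcaa"
Scanning each position:
  Position 0: "b" => MATCH
  Position 1: "c" => no
  Position 2: "b" => MATCH
  Position 3: "a" => no
  Position 4: "c" => no
  Position 5: "a" => no
  Position 6: "b" => MATCH
  Position 7: "c" => no
  Position 8: "b" => MATCH
  Position 9: "b" => MATCH
  Position 10: "b" => MATCH
  Position 11: "c" => no
  Position 12: "a" => no
  Position 13: "a" => no
Total occurrences: 6

6


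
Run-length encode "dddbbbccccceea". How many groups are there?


Input: dddbbbccccceea
Scanning for consecutive runs:
  Group 1: 'd' x 3 (positions 0-2)
  Group 2: 'b' x 3 (positions 3-5)
  Group 3: 'c' x 5 (positions 6-10)
  Group 4: 'e' x 2 (positions 11-12)
  Group 5: 'a' x 1 (positions 13-13)
Total groups: 5

5


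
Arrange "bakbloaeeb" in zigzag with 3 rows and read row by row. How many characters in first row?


Zigzag "bakbloaeeb" into 3 rows:
Placing characters:
  'b' => row 0
  'a' => row 1
  'k' => row 2
  'b' => row 1
  'l' => row 0
  'o' => row 1
  'a' => row 2
  'e' => row 1
  'e' => row 0
  'b' => row 1
Rows:
  Row 0: "ble"
  Row 1: "aboeb"
  Row 2: "ka"
First row length: 3

3


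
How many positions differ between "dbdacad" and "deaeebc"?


Comparing "dbdacad" and "deaeebc" position by position:
  Position 0: 'd' vs 'd' => same
  Position 1: 'b' vs 'e' => DIFFER
  Position 2: 'd' vs 'a' => DIFFER
  Position 3: 'a' vs 'e' => DIFFER
  Position 4: 'c' vs 'e' => DIFFER
  Position 5: 'a' vs 'b' => DIFFER
  Position 6: 'd' vs 'c' => DIFFER
Positions that differ: 6

6


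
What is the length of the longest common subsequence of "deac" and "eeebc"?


LCS of "deac" and "eeebc"
DP table:
           e    e    e    b    c
      0    0    0    0    0    0
  d   0    0    0    0    0    0
  e   0    1    1    1    1    1
  a   0    1    1    1    1    1
  c   0    1    1    1    1    2
LCS length = dp[4][5] = 2

2


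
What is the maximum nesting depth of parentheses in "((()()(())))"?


Input: "((()()(())))"
Tracking depth:
  Position 0 '(': depth becomes 1
  Position 1 '(': depth becomes 2
  Position 2 '(': depth becomes 3
  Position 3 ')': depth becomes 2
  Position 4 '(': depth becomes 3
  Position 5 ')': depth becomes 2
  Position 6 '(': depth becomes 3
  Position 7 '(': depth becomes 4
  Position 8 ')': depth becomes 3
  Position 9 ')': depth becomes 2
  Position 10 ')': depth becomes 1
  Position 11 ')': depth becomes 0
Maximum depth reached: 4

4


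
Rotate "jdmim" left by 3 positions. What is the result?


Input: "jdmim", rotate left by 3
First 3 characters: "jdm"
Remaining characters: "im"
Concatenate remaining + first: "im" + "jdm" = "imjdm"

imjdm


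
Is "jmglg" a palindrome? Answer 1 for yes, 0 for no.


Input: jmglg
Reversed: glgmj
  Compare pos 0 ('j') with pos 4 ('g'): MISMATCH
  Compare pos 1 ('m') with pos 3 ('l'): MISMATCH
Result: not a palindrome

0


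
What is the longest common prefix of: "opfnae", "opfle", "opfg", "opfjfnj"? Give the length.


Words: opfnae, opfle, opfg, opfjfnj
  Position 0: all 'o' => match
  Position 1: all 'p' => match
  Position 2: all 'f' => match
  Position 3: ('n', 'l', 'g', 'j') => mismatch, stop
LCP = "opf" (length 3)

3


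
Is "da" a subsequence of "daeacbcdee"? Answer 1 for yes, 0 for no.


Check if "da" is a subsequence of "daeacbcdee"
Greedy scan:
  Position 0 ('d'): matches sub[0] = 'd'
  Position 1 ('a'): matches sub[1] = 'a'
  Position 2 ('e'): no match needed
  Position 3 ('a'): no match needed
  Position 4 ('c'): no match needed
  Position 5 ('b'): no match needed
  Position 6 ('c'): no match needed
  Position 7 ('d'): no match needed
  Position 8 ('e'): no match needed
  Position 9 ('e'): no match needed
All 2 characters matched => is a subsequence

1


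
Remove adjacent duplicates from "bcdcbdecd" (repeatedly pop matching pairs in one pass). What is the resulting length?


Input: bcdcbdecd
Stack-based adjacent duplicate removal:
  Read 'b': push. Stack: b
  Read 'c': push. Stack: bc
  Read 'd': push. Stack: bcd
  Read 'c': push. Stack: bcdc
  Read 'b': push. Stack: bcdcb
  Read 'd': push. Stack: bcdcbd
  Read 'e': push. Stack: bcdcbde
  Read 'c': push. Stack: bcdcbdec
  Read 'd': push. Stack: bcdcbdecd
Final stack: "bcdcbdecd" (length 9)

9


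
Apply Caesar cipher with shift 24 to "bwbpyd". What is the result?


Caesar cipher: shift "bwbpyd" by 24
  'b' (pos 1) + 24 = pos 25 = 'z'
  'w' (pos 22) + 24 = pos 20 = 'u'
  'b' (pos 1) + 24 = pos 25 = 'z'
  'p' (pos 15) + 24 = pos 13 = 'n'
  'y' (pos 24) + 24 = pos 22 = 'w'
  'd' (pos 3) + 24 = pos 1 = 'b'
Result: zuznwb

zuznwb


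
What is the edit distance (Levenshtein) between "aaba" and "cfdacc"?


Computing edit distance: "aaba" -> "cfdacc"
DP table:
           c    f    d    a    c    c
      0    1    2    3    4    5    6
  a   1    1    2    3    3    4    5
  a   2    2    2    3    3    4    5
  b   3    3    3    3    4    4    5
  a   4    4    4    4    3    4    5
Edit distance = dp[4][6] = 5

5


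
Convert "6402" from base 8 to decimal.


Input: "6402" in base 8
Positional expansion:
  Digit '6' (value 6) x 8^3 = 3072
  Digit '4' (value 4) x 8^2 = 256
  Digit '0' (value 0) x 8^1 = 0
  Digit '2' (value 2) x 8^0 = 2
Sum = 3330

3330


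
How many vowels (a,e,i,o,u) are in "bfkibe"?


Input: bfkibe
Checking each character:
  'b' at position 0: consonant
  'f' at position 1: consonant
  'k' at position 2: consonant
  'i' at position 3: vowel (running total: 1)
  'b' at position 4: consonant
  'e' at position 5: vowel (running total: 2)
Total vowels: 2

2


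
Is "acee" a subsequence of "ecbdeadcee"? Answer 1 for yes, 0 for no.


Check if "acee" is a subsequence of "ecbdeadcee"
Greedy scan:
  Position 0 ('e'): no match needed
  Position 1 ('c'): no match needed
  Position 2 ('b'): no match needed
  Position 3 ('d'): no match needed
  Position 4 ('e'): no match needed
  Position 5 ('a'): matches sub[0] = 'a'
  Position 6 ('d'): no match needed
  Position 7 ('c'): matches sub[1] = 'c'
  Position 8 ('e'): matches sub[2] = 'e'
  Position 9 ('e'): matches sub[3] = 'e'
All 4 characters matched => is a subsequence

1


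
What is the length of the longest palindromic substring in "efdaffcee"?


Input: "efdaffcee"
Checking substrings for palindromes:
  [4:6] "ff" (len 2) => palindrome
  [7:9] "ee" (len 2) => palindrome
Longest palindromic substring: "ff" with length 2

2


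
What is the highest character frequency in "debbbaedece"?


Input: debbbaedece
Character counts:
  'a': 1
  'b': 3
  'c': 1
  'd': 2
  'e': 4
Maximum frequency: 4

4


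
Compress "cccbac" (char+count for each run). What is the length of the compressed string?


Input: cccbac
Runs:
  'c' x 3 => "c3"
  'b' x 1 => "b1"
  'a' x 1 => "a1"
  'c' x 1 => "c1"
Compressed: "c3b1a1c1"
Compressed length: 8

8


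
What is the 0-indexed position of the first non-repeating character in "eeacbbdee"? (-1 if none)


Input: eeacbbdee
Character frequencies:
  'a': 1
  'b': 2
  'c': 1
  'd': 1
  'e': 4
Scanning left to right for freq == 1:
  Position 0 ('e'): freq=4, skip
  Position 1 ('e'): freq=4, skip
  Position 2 ('a'): unique! => answer = 2

2


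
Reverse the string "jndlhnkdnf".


Input: jndlhnkdnf
Reading characters right to left:
  Position 9: 'f'
  Position 8: 'n'
  Position 7: 'd'
  Position 6: 'k'
  Position 5: 'n'
  Position 4: 'h'
  Position 3: 'l'
  Position 2: 'd'
  Position 1: 'n'
  Position 0: 'j'
Reversed: fndknhldnj

fndknhldnj


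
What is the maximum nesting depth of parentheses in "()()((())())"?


Input: "()()((())())"
Tracking depth:
  Position 0 '(': depth becomes 1
  Position 1 ')': depth becomes 0
  Position 2 '(': depth becomes 1
  Position 3 ')': depth becomes 0
  Position 4 '(': depth becomes 1
  Position 5 '(': depth becomes 2
  Position 6 '(': depth becomes 3
  Position 7 ')': depth becomes 2
  Position 8 ')': depth becomes 1
  Position 9 '(': depth becomes 2
  Position 10 ')': depth becomes 1
  Position 11 ')': depth becomes 0
Maximum depth reached: 3

3


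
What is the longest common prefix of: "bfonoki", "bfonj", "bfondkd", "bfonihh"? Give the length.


Words: bfonoki, bfonj, bfondkd, bfonihh
  Position 0: all 'b' => match
  Position 1: all 'f' => match
  Position 2: all 'o' => match
  Position 3: all 'n' => match
  Position 4: ('o', 'j', 'd', 'i') => mismatch, stop
LCP = "bfon" (length 4)

4


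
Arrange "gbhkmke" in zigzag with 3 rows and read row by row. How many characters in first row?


Zigzag "gbhkmke" into 3 rows:
Placing characters:
  'g' => row 0
  'b' => row 1
  'h' => row 2
  'k' => row 1
  'm' => row 0
  'k' => row 1
  'e' => row 2
Rows:
  Row 0: "gm"
  Row 1: "bkk"
  Row 2: "he"
First row length: 2

2


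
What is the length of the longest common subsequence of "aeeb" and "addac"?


LCS of "aeeb" and "addac"
DP table:
           a    d    d    a    c
      0    0    0    0    0    0
  a   0    1    1    1    1    1
  e   0    1    1    1    1    1
  e   0    1    1    1    1    1
  b   0    1    1    1    1    1
LCS length = dp[4][5] = 1

1


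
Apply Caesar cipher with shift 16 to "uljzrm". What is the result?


Caesar cipher: shift "uljzrm" by 16
  'u' (pos 20) + 16 = pos 10 = 'k'
  'l' (pos 11) + 16 = pos 1 = 'b'
  'j' (pos 9) + 16 = pos 25 = 'z'
  'z' (pos 25) + 16 = pos 15 = 'p'
  'r' (pos 17) + 16 = pos 7 = 'h'
  'm' (pos 12) + 16 = pos 2 = 'c'
Result: kbzphc

kbzphc


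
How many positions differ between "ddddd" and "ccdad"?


Comparing "ddddd" and "ccdad" position by position:
  Position 0: 'd' vs 'c' => DIFFER
  Position 1: 'd' vs 'c' => DIFFER
  Position 2: 'd' vs 'd' => same
  Position 3: 'd' vs 'a' => DIFFER
  Position 4: 'd' vs 'd' => same
Positions that differ: 3

3


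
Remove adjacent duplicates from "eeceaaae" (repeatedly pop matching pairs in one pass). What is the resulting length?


Input: eeceaaae
Stack-based adjacent duplicate removal:
  Read 'e': push. Stack: e
  Read 'e': matches stack top 'e' => pop. Stack: (empty)
  Read 'c': push. Stack: c
  Read 'e': push. Stack: ce
  Read 'a': push. Stack: cea
  Read 'a': matches stack top 'a' => pop. Stack: ce
  Read 'a': push. Stack: cea
  Read 'e': push. Stack: ceae
Final stack: "ceae" (length 4)

4


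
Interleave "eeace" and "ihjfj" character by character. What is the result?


Interleaving "eeace" and "ihjfj":
  Position 0: 'e' from first, 'i' from second => "ei"
  Position 1: 'e' from first, 'h' from second => "eh"
  Position 2: 'a' from first, 'j' from second => "aj"
  Position 3: 'c' from first, 'f' from second => "cf"
  Position 4: 'e' from first, 'j' from second => "ej"
Result: eiehajcfej

eiehajcfej


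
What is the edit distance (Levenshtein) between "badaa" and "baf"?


Computing edit distance: "badaa" -> "baf"
DP table:
           b    a    f
      0    1    2    3
  b   1    0    1    2
  a   2    1    0    1
  d   3    2    1    1
  a   4    3    2    2
  a   5    4    3    3
Edit distance = dp[5][3] = 3

3


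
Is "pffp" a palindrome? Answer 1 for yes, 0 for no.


Input: pffp
Reversed: pffp
  Compare pos 0 ('p') with pos 3 ('p'): match
  Compare pos 1 ('f') with pos 2 ('f'): match
Result: palindrome

1


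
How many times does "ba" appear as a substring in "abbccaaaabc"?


Searching for "ba" in "abbccaaaabc"
Scanning each position:
  Position 0: "ab" => no
  Position 1: "bb" => no
  Position 2: "bc" => no
  Position 3: "cc" => no
  Position 4: "ca" => no
  Position 5: "aa" => no
  Position 6: "aa" => no
  Position 7: "aa" => no
  Position 8: "ab" => no
  Position 9: "bc" => no
Total occurrences: 0

0


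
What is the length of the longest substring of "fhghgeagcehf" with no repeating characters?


Input: "fhghgeagcehf"
Sliding window (track last position of each char):
  Position 0 ('f'): window [0,0] length 1 -- new best
  Position 1 ('h'): window [0,1] length 2 -- new best
  Position 2 ('g'): window [0,2] length 3 -- new best
  Position 3 ('h'): repeat (last at 1), move window start to 2
  Position 3 ('h'): window [2,3] length 2
  Position 4 ('g'): repeat (last at 2), move window start to 3
  Position 4 ('g'): window [3,4] length 2
  Position 5 ('e'): window [3,5] length 3
  Position 6 ('a'): window [3,6] length 4 -- new best
  Position 7 ('g'): repeat (last at 4), move window start to 5
  Position 7 ('g'): window [5,7] length 3
  Position 8 ('c'): window [5,8] length 4
  Position 9 ('e'): repeat (last at 5), move window start to 6
  Position 9 ('e'): window [6,9] length 4
  Position 10 ('h'): window [6,10] length 5 -- new best
  Position 11 ('f'): window [6,11] length 6 -- new best
Longest substring with no repeats: "agcehf" with length 6

6


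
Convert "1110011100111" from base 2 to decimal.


Input: "1110011100111" in base 2
Positional expansion:
  Digit '1' (value 1) x 2^12 = 4096
  Digit '1' (value 1) x 2^11 = 2048
  Digit '1' (value 1) x 2^10 = 1024
  Digit '0' (value 0) x 2^9 = 0
  Digit '0' (value 0) x 2^8 = 0
  Digit '1' (value 1) x 2^7 = 128
  Digit '1' (value 1) x 2^6 = 64
  Digit '1' (value 1) x 2^5 = 32
  Digit '0' (value 0) x 2^4 = 0
  Digit '0' (value 0) x 2^3 = 0
  Digit '1' (value 1) x 2^2 = 4
  Digit '1' (value 1) x 2^1 = 2
  Digit '1' (value 1) x 2^0 = 1
Sum = 7399

7399


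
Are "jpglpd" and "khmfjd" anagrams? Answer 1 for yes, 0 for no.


Strings: "jpglpd", "khmfjd"
Sorted first:  dgjlpp
Sorted second: dfhjkm
Differ at position 1: 'g' vs 'f' => not anagrams

0


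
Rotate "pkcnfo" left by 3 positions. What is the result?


Input: "pkcnfo", rotate left by 3
First 3 characters: "pkc"
Remaining characters: "nfo"
Concatenate remaining + first: "nfo" + "pkc" = "nfopkc"

nfopkc


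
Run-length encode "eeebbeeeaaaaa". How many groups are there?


Input: eeebbeeeaaaaa
Scanning for consecutive runs:
  Group 1: 'e' x 3 (positions 0-2)
  Group 2: 'b' x 2 (positions 3-4)
  Group 3: 'e' x 3 (positions 5-7)
  Group 4: 'a' x 5 (positions 8-12)
Total groups: 4

4


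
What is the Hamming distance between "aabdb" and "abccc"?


Comparing "aabdb" and "abccc" position by position:
  Position 0: 'a' vs 'a' => same
  Position 1: 'a' vs 'b' => differ
  Position 2: 'b' vs 'c' => differ
  Position 3: 'd' vs 'c' => differ
  Position 4: 'b' vs 'c' => differ
Total differences (Hamming distance): 4

4


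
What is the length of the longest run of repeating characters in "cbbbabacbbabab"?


Input: "cbbbabacbbabab"
Scanning for longest run:
  Position 1 ('b'): new char, reset run to 1
  Position 2 ('b'): continues run of 'b', length=2
  Position 3 ('b'): continues run of 'b', length=3
  Position 4 ('a'): new char, reset run to 1
  Position 5 ('b'): new char, reset run to 1
  Position 6 ('a'): new char, reset run to 1
  Position 7 ('c'): new char, reset run to 1
  Position 8 ('b'): new char, reset run to 1
  Position 9 ('b'): continues run of 'b', length=2
  Position 10 ('a'): new char, reset run to 1
  Position 11 ('b'): new char, reset run to 1
  Position 12 ('a'): new char, reset run to 1
  Position 13 ('b'): new char, reset run to 1
Longest run: 'b' with length 3

3


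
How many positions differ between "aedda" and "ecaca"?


Comparing "aedda" and "ecaca" position by position:
  Position 0: 'a' vs 'e' => DIFFER
  Position 1: 'e' vs 'c' => DIFFER
  Position 2: 'd' vs 'a' => DIFFER
  Position 3: 'd' vs 'c' => DIFFER
  Position 4: 'a' vs 'a' => same
Positions that differ: 4

4


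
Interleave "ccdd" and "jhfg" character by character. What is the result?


Interleaving "ccdd" and "jhfg":
  Position 0: 'c' from first, 'j' from second => "cj"
  Position 1: 'c' from first, 'h' from second => "ch"
  Position 2: 'd' from first, 'f' from second => "df"
  Position 3: 'd' from first, 'g' from second => "dg"
Result: cjchdfdg

cjchdfdg


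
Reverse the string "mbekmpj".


Input: mbekmpj
Reading characters right to left:
  Position 6: 'j'
  Position 5: 'p'
  Position 4: 'm'
  Position 3: 'k'
  Position 2: 'e'
  Position 1: 'b'
  Position 0: 'm'
Reversed: jpmkebm

jpmkebm


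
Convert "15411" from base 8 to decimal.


Input: "15411" in base 8
Positional expansion:
  Digit '1' (value 1) x 8^4 = 4096
  Digit '5' (value 5) x 8^3 = 2560
  Digit '4' (value 4) x 8^2 = 256
  Digit '1' (value 1) x 8^1 = 8
  Digit '1' (value 1) x 8^0 = 1
Sum = 6921

6921


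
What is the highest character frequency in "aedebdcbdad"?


Input: aedebdcbdad
Character counts:
  'a': 2
  'b': 2
  'c': 1
  'd': 4
  'e': 2
Maximum frequency: 4

4


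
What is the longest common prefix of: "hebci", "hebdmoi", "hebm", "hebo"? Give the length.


Words: hebci, hebdmoi, hebm, hebo
  Position 0: all 'h' => match
  Position 1: all 'e' => match
  Position 2: all 'b' => match
  Position 3: ('c', 'd', 'm', 'o') => mismatch, stop
LCP = "heb" (length 3)

3


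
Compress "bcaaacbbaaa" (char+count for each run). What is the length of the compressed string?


Input: bcaaacbbaaa
Runs:
  'b' x 1 => "b1"
  'c' x 1 => "c1"
  'a' x 3 => "a3"
  'c' x 1 => "c1"
  'b' x 2 => "b2"
  'a' x 3 => "a3"
Compressed: "b1c1a3c1b2a3"
Compressed length: 12

12


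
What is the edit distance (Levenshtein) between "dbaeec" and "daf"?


Computing edit distance: "dbaeec" -> "daf"
DP table:
           d    a    f
      0    1    2    3
  d   1    0    1    2
  b   2    1    1    2
  a   3    2    1    2
  e   4    3    2    2
  e   5    4    3    3
  c   6    5    4    4
Edit distance = dp[6][3] = 4

4


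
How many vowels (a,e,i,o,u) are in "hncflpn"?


Input: hncflpn
Checking each character:
  'h' at position 0: consonant
  'n' at position 1: consonant
  'c' at position 2: consonant
  'f' at position 3: consonant
  'l' at position 4: consonant
  'p' at position 5: consonant
  'n' at position 6: consonant
Total vowels: 0

0


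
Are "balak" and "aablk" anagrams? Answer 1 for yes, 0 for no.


Strings: "balak", "aablk"
Sorted first:  aabkl
Sorted second: aabkl
Sorted forms match => anagrams

1


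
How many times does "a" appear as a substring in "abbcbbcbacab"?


Searching for "a" in "abbcbbcbacab"
Scanning each position:
  Position 0: "a" => MATCH
  Position 1: "b" => no
  Position 2: "b" => no
  Position 3: "c" => no
  Position 4: "b" => no
  Position 5: "b" => no
  Position 6: "c" => no
  Position 7: "b" => no
  Position 8: "a" => MATCH
  Position 9: "c" => no
  Position 10: "a" => MATCH
  Position 11: "b" => no
Total occurrences: 3

3


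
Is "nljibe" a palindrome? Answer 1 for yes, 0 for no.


Input: nljibe
Reversed: ebijln
  Compare pos 0 ('n') with pos 5 ('e'): MISMATCH
  Compare pos 1 ('l') with pos 4 ('b'): MISMATCH
  Compare pos 2 ('j') with pos 3 ('i'): MISMATCH
Result: not a palindrome

0


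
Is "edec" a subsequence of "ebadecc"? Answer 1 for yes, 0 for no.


Check if "edec" is a subsequence of "ebadecc"
Greedy scan:
  Position 0 ('e'): matches sub[0] = 'e'
  Position 1 ('b'): no match needed
  Position 2 ('a'): no match needed
  Position 3 ('d'): matches sub[1] = 'd'
  Position 4 ('e'): matches sub[2] = 'e'
  Position 5 ('c'): matches sub[3] = 'c'
  Position 6 ('c'): no match needed
All 4 characters matched => is a subsequence

1


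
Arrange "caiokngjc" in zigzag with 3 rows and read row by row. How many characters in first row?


Zigzag "caiokngjc" into 3 rows:
Placing characters:
  'c' => row 0
  'a' => row 1
  'i' => row 2
  'o' => row 1
  'k' => row 0
  'n' => row 1
  'g' => row 2
  'j' => row 1
  'c' => row 0
Rows:
  Row 0: "ckc"
  Row 1: "aonj"
  Row 2: "ig"
First row length: 3

3


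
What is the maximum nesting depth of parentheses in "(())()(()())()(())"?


Input: "(())()(()())()(())"
Tracking depth:
  Position 0 '(': depth becomes 1
  Position 1 '(': depth becomes 2
  Position 2 ')': depth becomes 1
  Position 3 ')': depth becomes 0
  Position 4 '(': depth becomes 1
  Position 5 ')': depth becomes 0
  Position 6 '(': depth becomes 1
  Position 7 '(': depth becomes 2
  Position 8 ')': depth becomes 1
  Position 9 '(': depth becomes 2
  Position 10 ')': depth becomes 1
  Position 11 ')': depth becomes 0
  Position 12 '(': depth becomes 1
  Position 13 ')': depth becomes 0
  Position 14 '(': depth becomes 1
  Position 15 '(': depth becomes 2
  Position 16 ')': depth becomes 1
  Position 17 ')': depth becomes 0
Maximum depth reached: 2

2


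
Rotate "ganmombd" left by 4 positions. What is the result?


Input: "ganmombd", rotate left by 4
First 4 characters: "ganm"
Remaining characters: "ombd"
Concatenate remaining + first: "ombd" + "ganm" = "ombdganm"

ombdganm


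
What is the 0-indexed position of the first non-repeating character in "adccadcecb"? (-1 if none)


Input: adccadcecb
Character frequencies:
  'a': 2
  'b': 1
  'c': 4
  'd': 2
  'e': 1
Scanning left to right for freq == 1:
  Position 0 ('a'): freq=2, skip
  Position 1 ('d'): freq=2, skip
  Position 2 ('c'): freq=4, skip
  Position 3 ('c'): freq=4, skip
  Position 4 ('a'): freq=2, skip
  Position 5 ('d'): freq=2, skip
  Position 6 ('c'): freq=4, skip
  Position 7 ('e'): unique! => answer = 7

7


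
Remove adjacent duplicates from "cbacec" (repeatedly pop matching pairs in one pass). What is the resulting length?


Input: cbacec
Stack-based adjacent duplicate removal:
  Read 'c': push. Stack: c
  Read 'b': push. Stack: cb
  Read 'a': push. Stack: cba
  Read 'c': push. Stack: cbac
  Read 'e': push. Stack: cbace
  Read 'c': push. Stack: cbacec
Final stack: "cbacec" (length 6)

6


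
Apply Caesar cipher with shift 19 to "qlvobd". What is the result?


Caesar cipher: shift "qlvobd" by 19
  'q' (pos 16) + 19 = pos 9 = 'j'
  'l' (pos 11) + 19 = pos 4 = 'e'
  'v' (pos 21) + 19 = pos 14 = 'o'
  'o' (pos 14) + 19 = pos 7 = 'h'
  'b' (pos 1) + 19 = pos 20 = 'u'
  'd' (pos 3) + 19 = pos 22 = 'w'
Result: jeohuw

jeohuw


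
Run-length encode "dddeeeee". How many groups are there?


Input: dddeeeee
Scanning for consecutive runs:
  Group 1: 'd' x 3 (positions 0-2)
  Group 2: 'e' x 5 (positions 3-7)
Total groups: 2

2


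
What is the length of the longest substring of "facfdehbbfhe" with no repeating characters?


Input: "facfdehbbfhe"
Sliding window (track last position of each char):
  Position 0 ('f'): window [0,0] length 1 -- new best
  Position 1 ('a'): window [0,1] length 2 -- new best
  Position 2 ('c'): window [0,2] length 3 -- new best
  Position 3 ('f'): repeat (last at 0), move window start to 1
  Position 3 ('f'): window [1,3] length 3
  Position 4 ('d'): window [1,4] length 4 -- new best
  Position 5 ('e'): window [1,5] length 5 -- new best
  Position 6 ('h'): window [1,6] length 6 -- new best
  Position 7 ('b'): window [1,7] length 7 -- new best
  Position 8 ('b'): repeat (last at 7), move window start to 8
  Position 8 ('b'): window [8,8] length 1
  Position 9 ('f'): window [8,9] length 2
  Position 10 ('h'): window [8,10] length 3
  Position 11 ('e'): window [8,11] length 4
Longest substring with no repeats: "acfdehb" with length 7

7


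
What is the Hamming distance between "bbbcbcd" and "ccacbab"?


Comparing "bbbcbcd" and "ccacbab" position by position:
  Position 0: 'b' vs 'c' => differ
  Position 1: 'b' vs 'c' => differ
  Position 2: 'b' vs 'a' => differ
  Position 3: 'c' vs 'c' => same
  Position 4: 'b' vs 'b' => same
  Position 5: 'c' vs 'a' => differ
  Position 6: 'd' vs 'b' => differ
Total differences (Hamming distance): 5

5


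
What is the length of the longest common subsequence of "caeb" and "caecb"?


LCS of "caeb" and "caecb"
DP table:
           c    a    e    c    b
      0    0    0    0    0    0
  c   0    1    1    1    1    1
  a   0    1    2    2    2    2
  e   0    1    2    3    3    3
  b   0    1    2    3    3    4
LCS length = dp[4][5] = 4

4


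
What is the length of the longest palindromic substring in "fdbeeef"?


Input: "fdbeeef"
Checking substrings for palindromes:
  [3:6] "eee" (len 3) => palindrome
  [3:5] "ee" (len 2) => palindrome
  [4:6] "ee" (len 2) => palindrome
Longest palindromic substring: "eee" with length 3

3


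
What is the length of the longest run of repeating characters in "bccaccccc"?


Input: "bccaccccc"
Scanning for longest run:
  Position 1 ('c'): new char, reset run to 1
  Position 2 ('c'): continues run of 'c', length=2
  Position 3 ('a'): new char, reset run to 1
  Position 4 ('c'): new char, reset run to 1
  Position 5 ('c'): continues run of 'c', length=2
  Position 6 ('c'): continues run of 'c', length=3
  Position 7 ('c'): continues run of 'c', length=4
  Position 8 ('c'): continues run of 'c', length=5
Longest run: 'c' with length 5

5


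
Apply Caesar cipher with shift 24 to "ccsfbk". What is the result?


Caesar cipher: shift "ccsfbk" by 24
  'c' (pos 2) + 24 = pos 0 = 'a'
  'c' (pos 2) + 24 = pos 0 = 'a'
  's' (pos 18) + 24 = pos 16 = 'q'
  'f' (pos 5) + 24 = pos 3 = 'd'
  'b' (pos 1) + 24 = pos 25 = 'z'
  'k' (pos 10) + 24 = pos 8 = 'i'
Result: aaqdzi

aaqdzi


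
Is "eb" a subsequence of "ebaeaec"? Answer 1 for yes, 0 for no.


Check if "eb" is a subsequence of "ebaeaec"
Greedy scan:
  Position 0 ('e'): matches sub[0] = 'e'
  Position 1 ('b'): matches sub[1] = 'b'
  Position 2 ('a'): no match needed
  Position 3 ('e'): no match needed
  Position 4 ('a'): no match needed
  Position 5 ('e'): no match needed
  Position 6 ('c'): no match needed
All 2 characters matched => is a subsequence

1


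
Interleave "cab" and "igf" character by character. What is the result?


Interleaving "cab" and "igf":
  Position 0: 'c' from first, 'i' from second => "ci"
  Position 1: 'a' from first, 'g' from second => "ag"
  Position 2: 'b' from first, 'f' from second => "bf"
Result: ciagbf

ciagbf


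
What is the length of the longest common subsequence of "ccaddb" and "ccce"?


LCS of "ccaddb" and "ccce"
DP table:
           c    c    c    e
      0    0    0    0    0
  c   0    1    1    1    1
  c   0    1    2    2    2
  a   0    1    2    2    2
  d   0    1    2    2    2
  d   0    1    2    2    2
  b   0    1    2    2    2
LCS length = dp[6][4] = 2

2
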